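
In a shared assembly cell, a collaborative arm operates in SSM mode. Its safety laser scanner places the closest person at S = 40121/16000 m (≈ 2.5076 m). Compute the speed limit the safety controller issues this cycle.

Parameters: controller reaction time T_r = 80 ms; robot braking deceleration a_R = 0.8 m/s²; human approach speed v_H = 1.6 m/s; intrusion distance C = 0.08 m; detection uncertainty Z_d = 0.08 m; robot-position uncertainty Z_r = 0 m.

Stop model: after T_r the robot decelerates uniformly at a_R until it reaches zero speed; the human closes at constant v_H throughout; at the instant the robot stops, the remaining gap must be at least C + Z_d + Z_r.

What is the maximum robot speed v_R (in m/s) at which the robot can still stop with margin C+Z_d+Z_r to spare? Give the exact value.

v_R_max = 17/20 m/s = 0.8500 m/s

at the boundary: (5/8)·v² + (52/25)·v + (-35513/16000) = 0
  disc = (52/25)² − 4·(5/8)·(-35513/16000) = 1580049/160000 ; √disc = 1257/400
  v_R = (−(52/25) + 1257/400) / (2·(5/8)) = 17/20 m/s
check:
stop time T_s = (17/20)/(4/5) = 1.0625 s
robot covers v_R·T_r = 0.8500·0.0800 = 0.0680 m before braking
robot covers 0.8500·1.0625 − ½·0.8000·1.0625² = 0.4516 m while stopping
human over T_r+T_s: 1.6000·(0.0800+1.0625) = 1.8280 m
residual clearance needed = 0.0800+0.0800+0.0000 = 0.1600 m
sum ≈ 0.0680+0.4516+1.8280+0.1600 ≈ 2.5076 m = S ✓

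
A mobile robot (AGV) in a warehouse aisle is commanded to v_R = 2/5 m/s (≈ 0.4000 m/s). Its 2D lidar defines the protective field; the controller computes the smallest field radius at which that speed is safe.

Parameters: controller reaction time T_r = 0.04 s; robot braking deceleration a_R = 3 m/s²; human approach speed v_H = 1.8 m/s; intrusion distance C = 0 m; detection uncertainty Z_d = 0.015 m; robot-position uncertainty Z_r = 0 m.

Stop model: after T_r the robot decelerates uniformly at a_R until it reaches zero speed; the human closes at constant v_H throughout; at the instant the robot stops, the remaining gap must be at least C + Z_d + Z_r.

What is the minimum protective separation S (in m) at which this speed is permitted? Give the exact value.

T_s = v_R/a_R = (2/5)/3 = 0.1333 s
reaction-phase robot travel = 0.4000·0.0400 = 0.0160 m
braking distance = 0.4000²/(2·3.0000) = 0.0267 m
human closes 1.8000·0.1733 = 0.3120 m
margins: 0.0000+0.0150+0.0000 = 0.0150 m
S_min ≈ 0.0160+0.0267+0.3120+0.0150  ⇒  S_min = 1109/3000 m

S_min = 1109/3000 m = 0.3697 m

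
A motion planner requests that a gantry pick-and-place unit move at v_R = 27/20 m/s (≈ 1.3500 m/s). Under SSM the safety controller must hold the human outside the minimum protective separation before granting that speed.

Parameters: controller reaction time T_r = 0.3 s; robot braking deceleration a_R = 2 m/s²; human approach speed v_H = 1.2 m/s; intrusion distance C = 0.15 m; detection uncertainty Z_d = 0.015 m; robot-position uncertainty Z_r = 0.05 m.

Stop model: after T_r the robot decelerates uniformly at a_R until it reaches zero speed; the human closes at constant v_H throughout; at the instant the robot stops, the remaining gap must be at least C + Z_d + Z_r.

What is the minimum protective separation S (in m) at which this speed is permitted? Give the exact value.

T_s = v_R/a_R = (27/20)/2 = 0.6750 s
reaction-phase robot travel = 1.3500·0.3000 = 0.4050 m
robot covers 1.3500·0.6750 − ½·2.0000·0.6750² = 0.4556 m while stopping
human over T_r+T_s: 1.2000·(0.3000+0.6750) = 1.1700 m
margins: 0.1500+0.0150+0.0500 = 0.2150 m
S_min ≈ 0.4050+0.4556+1.1700+0.2150  ⇒  S_min = 3593/1600 m

S_min = 3593/1600 m = 2.2456 m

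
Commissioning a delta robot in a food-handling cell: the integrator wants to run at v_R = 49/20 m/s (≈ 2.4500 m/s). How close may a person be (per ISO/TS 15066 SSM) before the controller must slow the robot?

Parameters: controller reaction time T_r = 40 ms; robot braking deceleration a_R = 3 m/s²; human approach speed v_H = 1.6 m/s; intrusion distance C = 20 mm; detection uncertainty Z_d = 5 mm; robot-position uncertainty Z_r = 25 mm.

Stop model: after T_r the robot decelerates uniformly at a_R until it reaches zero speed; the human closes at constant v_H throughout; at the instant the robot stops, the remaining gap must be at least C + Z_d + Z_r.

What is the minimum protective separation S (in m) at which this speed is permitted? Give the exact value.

S_min = 30229/12000 m = 2.5191 m

stop time T_s = (49/20)/3 = 0.8167 s
robot covers v_R·T_r = 2.4500·0.0400 = 0.0980 m before braking
robot covers 2.4500·0.8167 − ½·3.0000·0.8167² = 1.0004 m while stopping
human closes 1.6000·0.8567 = 1.3707 m
residual clearance needed = 0.0200+0.0050+0.0250 = 0.0500 m
S_min ≈ 0.0980+1.0004+1.3707+0.0500  ⇒  S_min = 30229/12000 m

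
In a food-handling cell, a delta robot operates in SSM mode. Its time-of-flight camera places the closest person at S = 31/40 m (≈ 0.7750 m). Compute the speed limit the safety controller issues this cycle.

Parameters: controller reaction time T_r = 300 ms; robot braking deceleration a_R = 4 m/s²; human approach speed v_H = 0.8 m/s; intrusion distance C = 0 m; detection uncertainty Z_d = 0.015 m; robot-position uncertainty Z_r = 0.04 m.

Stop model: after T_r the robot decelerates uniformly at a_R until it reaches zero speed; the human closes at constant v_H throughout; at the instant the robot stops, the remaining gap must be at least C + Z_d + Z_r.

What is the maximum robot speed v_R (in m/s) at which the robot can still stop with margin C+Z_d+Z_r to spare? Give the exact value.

at the boundary: (1/8)·v² + (1/2)·v + (-12/25) = 0
  disc = (1/2)² − 4·(1/8)·(-12/25) = 49/100 ; √disc = 7/10
  v_R = (−(1/2) + 7/10) / (2·(1/8)) = 4/5 m/s
check:
stop time T_s = (4/5)/4 = 0.2000 s
robot covers v_R·T_r = 0.8000·0.3000 = 0.2400 m before braking
robot covers 0.8000·0.2000 − ½·4.0000·0.2000² = 0.0800 m while stopping
person approaches 0.8000·(0.3000+0.2000) = 0.4000 m
C+Z_d+Z_r = 0.0000+0.0150+0.0400 = 0.0550 m
sum ≈ 0.2400+0.0800+0.4000+0.0550 ≈ 0.7750 m = S ✓

v_R_max = 4/5 m/s = 0.8000 m/s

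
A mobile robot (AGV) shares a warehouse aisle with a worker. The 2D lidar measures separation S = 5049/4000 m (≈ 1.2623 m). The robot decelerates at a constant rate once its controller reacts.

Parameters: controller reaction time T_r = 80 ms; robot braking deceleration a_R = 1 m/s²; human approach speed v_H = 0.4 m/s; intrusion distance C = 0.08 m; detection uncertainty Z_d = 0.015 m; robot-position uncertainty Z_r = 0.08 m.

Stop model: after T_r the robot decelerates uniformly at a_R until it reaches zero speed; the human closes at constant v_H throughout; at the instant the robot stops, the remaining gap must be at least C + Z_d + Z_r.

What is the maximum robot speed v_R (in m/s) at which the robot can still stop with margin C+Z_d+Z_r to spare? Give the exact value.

v_R_max = 21/20 m/s = 1.0500 m/s

collect terms ⇒ (1/2)·v_R² + (12/25)·v_R + (-4221/4000) = 0
  disc = (12/25)² − 4·(1/2)·(-4221/4000) = 23409/10000 ; √disc = 153/100
  v_R = (−(12/25) + 153/100) / (2·(1/2)) = 21/20 m/s
check:
stop time T_s = (21/20)/1 = 1.0500 s
robot in T_r: 1.0500·0.0800 = 0.0840 m
braking distance = 1.0500²/(2·1.0000) = 0.5513 m
person approaches 0.4000·(0.0800+1.0500) = 0.4520 m
C+Z_d+Z_r = 0.0800+0.0150+0.0800 = 0.1750 m
sum ≈ 0.0840+0.5513+0.4520+0.1750 ≈ 1.2623 m = S ✓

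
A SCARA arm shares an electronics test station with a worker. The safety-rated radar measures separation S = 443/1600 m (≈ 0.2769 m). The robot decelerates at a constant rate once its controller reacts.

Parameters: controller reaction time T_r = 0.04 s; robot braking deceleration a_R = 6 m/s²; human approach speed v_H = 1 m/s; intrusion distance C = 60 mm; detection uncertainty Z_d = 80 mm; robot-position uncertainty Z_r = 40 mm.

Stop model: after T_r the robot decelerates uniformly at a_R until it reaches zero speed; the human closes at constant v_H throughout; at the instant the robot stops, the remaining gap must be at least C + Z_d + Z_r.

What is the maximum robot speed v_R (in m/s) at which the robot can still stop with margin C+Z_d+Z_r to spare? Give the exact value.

v_R_max = 1/4 m/s = 0.2500 m/s

at the boundary: (1/12)·v² + (31/150)·v + (-91/1600) = 0
  disc = (31/150)² − 4·(1/12)·(-91/1600) = 22201/360000 ; √disc = 149/600
  v_R = (−(31/150) + 149/600) / (2·(1/12)) = 1/4 m/s
check:
stop time T_s = (1/4)/6 = 0.0417 s
robot in T_r: 0.2500·0.0400 = 0.0100 m
braking distance = 0.2500²/(2·6.0000) = 0.0052 m
human closes 1.0000·0.0817 = 0.0817 m
residual clearance needed = 0.0600+0.0800+0.0400 = 0.1800 m
sum ≈ 0.0100+0.0052+0.0817+0.1800 ≈ 0.2769 m = S ✓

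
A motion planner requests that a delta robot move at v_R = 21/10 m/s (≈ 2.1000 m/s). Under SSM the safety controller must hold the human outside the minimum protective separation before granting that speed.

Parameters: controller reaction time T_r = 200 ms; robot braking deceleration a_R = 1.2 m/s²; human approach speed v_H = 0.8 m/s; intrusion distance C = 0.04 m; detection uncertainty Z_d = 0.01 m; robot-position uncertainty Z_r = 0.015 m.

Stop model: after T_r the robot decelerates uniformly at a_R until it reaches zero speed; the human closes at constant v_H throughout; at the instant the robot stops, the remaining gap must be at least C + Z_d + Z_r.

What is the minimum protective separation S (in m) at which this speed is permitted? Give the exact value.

S_min = 1553/400 m = 3.8825 m

T_s = v_R/a_R = (21/10)/(6/5) = 1.7500 s
robot in T_r: 2.1000·0.2000 = 0.4200 m
robot covers 2.1000·1.7500 − ½·1.2000·1.7500² = 1.8375 m while stopping
human over T_r+T_s: 0.8000·(0.2000+1.7500) = 1.5600 m
C+Z_d+Z_r = 0.0400+0.0100+0.0150 = 0.0650 m
S_min ≈ 0.4200+1.8375+1.5600+0.0650  ⇒  S_min = 1553/400 m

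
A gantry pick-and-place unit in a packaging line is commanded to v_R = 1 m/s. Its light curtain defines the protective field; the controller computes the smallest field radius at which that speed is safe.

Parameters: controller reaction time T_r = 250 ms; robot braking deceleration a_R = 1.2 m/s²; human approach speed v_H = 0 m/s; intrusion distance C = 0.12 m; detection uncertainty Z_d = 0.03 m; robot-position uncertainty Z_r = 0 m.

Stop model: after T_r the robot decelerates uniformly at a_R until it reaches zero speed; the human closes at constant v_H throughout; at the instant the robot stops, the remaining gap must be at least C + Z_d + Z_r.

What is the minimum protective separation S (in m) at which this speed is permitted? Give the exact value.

S_min = 49/60 m = 0.8167 m

T_s = v_R/a_R = 1/(6/5) = 0.8333 s
robot in T_r: 1.0000·0.2500 = 0.2500 m
robot covers 1.0000·0.8333 − ½·1.2000·0.8333² = 0.4167 m while stopping
human closes 0.0000·1.0833 = 0.0000 m
residual clearance needed = 0.1200+0.0300+0.0000 = 0.1500 m
S_min ≈ 0.2500+0.4167+0.0000+0.1500  ⇒  S_min = 49/60 m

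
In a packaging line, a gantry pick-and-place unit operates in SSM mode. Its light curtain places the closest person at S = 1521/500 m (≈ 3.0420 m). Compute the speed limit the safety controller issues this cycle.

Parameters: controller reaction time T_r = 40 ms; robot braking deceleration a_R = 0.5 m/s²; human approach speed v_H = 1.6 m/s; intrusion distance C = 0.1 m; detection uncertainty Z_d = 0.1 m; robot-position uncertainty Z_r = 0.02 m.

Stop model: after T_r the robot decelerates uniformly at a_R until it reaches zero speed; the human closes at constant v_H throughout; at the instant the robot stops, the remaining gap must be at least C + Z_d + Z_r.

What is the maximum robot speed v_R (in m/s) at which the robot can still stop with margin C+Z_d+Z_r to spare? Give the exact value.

collect terms ⇒ (1)·v_R² + (81/25)·v_R + (-1379/500) = 0
  disc = (81/25)² − 4·(1)·(-1379/500) = 13456/625 ; √disc = 116/25
  v_R = (−(81/25) + 116/25) / (2·(1)) = 7/10 m/s
check:
T_s = v_R/a_R = (7/10)/(1/2) = 1.4000 s
reaction-phase robot travel = 0.7000·0.0400 = 0.0280 m
robot under decel: 0.7000²/(2·0.5000) = 0.4900 m
human closes 1.6000·1.4400 = 2.3040 m
C+Z_d+Z_r = 0.1000+0.1000+0.0200 = 0.2200 m
sum ≈ 0.0280+0.4900+2.3040+0.2200 ≈ 3.0420 m = S ✓

v_R_max = 7/10 m/s = 0.7000 m/s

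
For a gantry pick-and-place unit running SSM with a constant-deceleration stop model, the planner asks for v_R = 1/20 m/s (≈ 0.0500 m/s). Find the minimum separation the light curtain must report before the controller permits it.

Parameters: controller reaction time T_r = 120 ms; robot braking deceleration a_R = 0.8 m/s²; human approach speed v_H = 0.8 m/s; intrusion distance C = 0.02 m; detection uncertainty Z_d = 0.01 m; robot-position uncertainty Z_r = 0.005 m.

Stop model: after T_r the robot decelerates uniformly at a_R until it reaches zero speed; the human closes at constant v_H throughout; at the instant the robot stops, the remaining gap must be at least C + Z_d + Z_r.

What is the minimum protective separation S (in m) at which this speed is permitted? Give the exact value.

S_min = 3017/16000 m = 0.1886 m

stop time T_s = (1/20)/(4/5) = 0.0625 s
reaction-phase robot travel = 0.0500·0.1200 = 0.0060 m
robot covers 0.0500·0.0625 − ½·0.8000·0.0625² = 0.0016 m while stopping
human over T_r+T_s: 0.8000·(0.1200+0.0625) = 0.1460 m
residual clearance needed = 0.0200+0.0100+0.0050 = 0.0350 m
S_min ≈ 0.0060+0.0016+0.1460+0.0350  ⇒  S_min = 3017/16000 m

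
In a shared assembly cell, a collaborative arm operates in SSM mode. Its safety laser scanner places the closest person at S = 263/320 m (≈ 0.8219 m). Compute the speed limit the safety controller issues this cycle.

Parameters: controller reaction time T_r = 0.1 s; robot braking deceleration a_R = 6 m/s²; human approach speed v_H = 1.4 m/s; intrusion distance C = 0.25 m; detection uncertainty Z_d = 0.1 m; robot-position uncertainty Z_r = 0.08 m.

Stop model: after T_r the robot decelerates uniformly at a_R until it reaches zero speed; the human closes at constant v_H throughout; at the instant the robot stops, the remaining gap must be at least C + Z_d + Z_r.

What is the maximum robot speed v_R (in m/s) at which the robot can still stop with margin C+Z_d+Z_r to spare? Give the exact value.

quadratic (1/12)·v² + (1/3)·v + (-403/1600) = 0
  disc = (1/3)² − 4·(1/12)·(-403/1600) = 2809/14400 ; √disc = 53/120
  v_R = (−(1/3) + 53/120) / (2·(1/12)) = 13/20 m/s
check:
T_s = v_R/a_R = (13/20)/6 = 0.1083 s
robot covers v_R·T_r = 0.6500·0.1000 = 0.0650 m before braking
robot covers 0.6500·0.1083 − ½·6.0000·0.1083² = 0.0352 m while stopping
human over T_r+T_s: 1.4000·(0.1000+0.1083) = 0.2917 m
residual clearance needed = 0.2500+0.1000+0.0800 = 0.4300 m
sum ≈ 0.0650+0.0352+0.2917+0.4300 ≈ 0.8219 m = S ✓

v_R_max = 13/20 m/s = 0.6500 m/s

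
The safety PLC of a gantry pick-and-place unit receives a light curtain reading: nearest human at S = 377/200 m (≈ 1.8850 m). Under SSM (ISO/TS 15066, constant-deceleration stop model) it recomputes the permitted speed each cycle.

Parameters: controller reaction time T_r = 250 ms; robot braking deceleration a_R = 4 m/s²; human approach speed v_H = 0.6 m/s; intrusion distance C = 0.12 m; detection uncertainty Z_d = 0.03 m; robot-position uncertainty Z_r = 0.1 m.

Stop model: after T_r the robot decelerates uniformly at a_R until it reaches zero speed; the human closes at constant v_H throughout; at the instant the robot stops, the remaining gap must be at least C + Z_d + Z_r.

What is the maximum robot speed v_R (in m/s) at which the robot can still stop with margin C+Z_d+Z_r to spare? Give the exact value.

at the boundary: (1/8)·v² + (2/5)·v + (-297/200) = 0
  disc = (2/5)² − 4·(1/8)·(-297/200) = 361/400 ; √disc = 19/20
  v_R = (−(2/5) + 19/20) / (2·(1/8)) = 11/5 m/s
check:
T_s = v_R/a_R = (11/5)/4 = 0.5500 s
robot in T_r: 2.2000·0.2500 = 0.5500 m
braking distance = 2.2000²/(2·4.0000) = 0.6050 m
person approaches 0.6000·(0.2500+0.5500) = 0.4800 m
residual clearance needed = 0.1200+0.0300+0.1000 = 0.2500 m
sum ≈ 0.5500+0.6050+0.4800+0.2500 ≈ 1.8850 m = S ✓

v_R_max = 11/5 m/s = 2.2000 m/s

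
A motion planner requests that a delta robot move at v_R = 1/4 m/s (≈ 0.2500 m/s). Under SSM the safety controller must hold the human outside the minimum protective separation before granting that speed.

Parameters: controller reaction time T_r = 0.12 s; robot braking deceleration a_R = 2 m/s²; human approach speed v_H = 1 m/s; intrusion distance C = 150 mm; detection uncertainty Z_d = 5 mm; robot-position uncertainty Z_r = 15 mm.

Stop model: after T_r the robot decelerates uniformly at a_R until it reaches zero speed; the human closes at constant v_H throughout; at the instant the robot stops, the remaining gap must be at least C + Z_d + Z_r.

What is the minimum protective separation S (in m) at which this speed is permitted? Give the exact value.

stop time T_s = (1/4)/2 = 0.1250 s
reaction-phase robot travel = 0.2500·0.1200 = 0.0300 m
robot under decel: 0.2500²/(2·2.0000) = 0.0156 m
human over T_r+T_s: 1.0000·(0.1200+0.1250) = 0.2450 m
residual clearance needed = 0.1500+0.0050+0.0150 = 0.1700 m
S_min ≈ 0.0300+0.0156+0.2450+0.1700  ⇒  S_min = 737/1600 m

S_min = 737/1600 m = 0.4606 m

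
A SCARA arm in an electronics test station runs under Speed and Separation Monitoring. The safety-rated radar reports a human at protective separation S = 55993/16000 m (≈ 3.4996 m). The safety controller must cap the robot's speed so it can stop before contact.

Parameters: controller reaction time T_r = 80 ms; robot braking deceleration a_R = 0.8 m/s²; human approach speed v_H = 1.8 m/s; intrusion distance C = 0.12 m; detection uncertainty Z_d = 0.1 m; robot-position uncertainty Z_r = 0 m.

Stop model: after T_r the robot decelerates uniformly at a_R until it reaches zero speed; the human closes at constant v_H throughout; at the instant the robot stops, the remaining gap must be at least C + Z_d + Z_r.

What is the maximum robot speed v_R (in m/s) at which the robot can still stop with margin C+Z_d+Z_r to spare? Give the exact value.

quadratic (5/8)·v² + (233/100)·v + (-50169/16000) = 0
  disc = (233/100)² − 4·(5/8)·(-50169/16000) = 2122849/160000 ; √disc = 1457/400
  v_R = (−(233/100) + 1457/400) / (2·(5/8)) = 21/20 m/s
check:
braking lasts T_s = (21/20)/(4/5) = 1.3125 s
robot in T_r: 1.0500·0.0800 = 0.0840 m
braking distance = 1.0500²/(2·0.8000) = 0.6891 m
human over T_r+T_s: 1.8000·(0.0800+1.3125) = 2.5065 m
C+Z_d+Z_r = 0.1200+0.1000+0.0000 = 0.2200 m
sum ≈ 0.0840+0.6891+2.5065+0.2200 ≈ 3.4996 m = S ✓

v_R_max = 21/20 m/s = 1.0500 m/s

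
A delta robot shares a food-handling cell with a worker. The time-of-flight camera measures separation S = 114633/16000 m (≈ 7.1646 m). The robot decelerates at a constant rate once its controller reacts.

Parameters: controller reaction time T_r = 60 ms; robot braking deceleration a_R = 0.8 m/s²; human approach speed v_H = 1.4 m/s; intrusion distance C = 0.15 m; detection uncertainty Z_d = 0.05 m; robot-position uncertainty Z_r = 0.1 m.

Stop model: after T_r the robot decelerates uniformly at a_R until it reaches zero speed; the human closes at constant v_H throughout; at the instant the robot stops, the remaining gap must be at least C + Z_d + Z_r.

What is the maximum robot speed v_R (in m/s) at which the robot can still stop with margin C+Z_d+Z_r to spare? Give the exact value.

quadratic (5/8)·v² + (181/100)·v + (-108489/16000) = 0
  disc = (181/100)² − 4·(5/8)·(-108489/16000) = 3236401/160000 ; √disc = 1799/400
  v_R = (−(181/100) + 1799/400) / (2·(5/8)) = 43/20 m/s
check:
stop time T_s = (43/20)/(4/5) = 2.6875 s
reaction-phase robot travel = 2.1500·0.0600 = 0.1290 m
braking distance = 2.1500²/(2·0.8000) = 2.8891 m
human closes 1.4000·2.7475 = 3.8465 m
C+Z_d+Z_r = 0.1500+0.0500+0.1000 = 0.3000 m
sum ≈ 0.1290+2.8891+3.8465+0.3000 ≈ 7.1646 m = S ✓

v_R_max = 43/20 m/s = 2.1500 m/s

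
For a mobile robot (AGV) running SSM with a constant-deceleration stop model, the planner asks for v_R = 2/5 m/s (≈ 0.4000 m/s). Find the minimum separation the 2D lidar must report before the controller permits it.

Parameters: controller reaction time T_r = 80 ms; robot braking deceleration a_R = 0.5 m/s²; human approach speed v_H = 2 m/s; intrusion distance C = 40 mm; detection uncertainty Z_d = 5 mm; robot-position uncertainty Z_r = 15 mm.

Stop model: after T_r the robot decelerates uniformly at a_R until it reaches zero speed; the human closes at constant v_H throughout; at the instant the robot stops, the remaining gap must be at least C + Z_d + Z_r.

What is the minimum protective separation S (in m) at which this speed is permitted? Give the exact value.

braking lasts T_s = (2/5)/(1/2) = 0.8000 s
robot in T_r: 0.4000·0.0800 = 0.0320 m
robot under decel: 0.4000²/(2·0.5000) = 0.1600 m
human closes 2.0000·0.8800 = 1.7600 m
margins: 0.0400+0.0050+0.0150 = 0.0600 m
S_min ≈ 0.0320+0.1600+1.7600+0.0600  ⇒  S_min = 503/250 m

S_min = 503/250 m = 2.0120 m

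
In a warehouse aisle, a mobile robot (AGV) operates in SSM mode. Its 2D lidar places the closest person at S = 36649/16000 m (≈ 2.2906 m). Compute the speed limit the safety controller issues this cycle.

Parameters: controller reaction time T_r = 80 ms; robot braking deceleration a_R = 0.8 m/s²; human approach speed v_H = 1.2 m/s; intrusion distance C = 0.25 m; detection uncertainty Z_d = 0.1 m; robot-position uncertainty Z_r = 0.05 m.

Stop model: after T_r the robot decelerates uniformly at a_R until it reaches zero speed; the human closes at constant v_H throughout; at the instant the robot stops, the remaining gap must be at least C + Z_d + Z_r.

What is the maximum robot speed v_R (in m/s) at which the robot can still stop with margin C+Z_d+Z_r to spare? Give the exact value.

v_R_max = 17/20 m/s = 0.8500 m/s

at the boundary: (5/8)·v² + (79/50)·v + (-28713/16000) = 0
  disc = (79/50)² − 4·(5/8)·(-28713/16000) = 1117249/160000 ; √disc = 1057/400
  v_R = (−(79/50) + 1057/400) / (2·(5/8)) = 17/20 m/s
check:
stop time T_s = (17/20)/(4/5) = 1.0625 s
robot in T_r: 0.8500·0.0800 = 0.0680 m
robot under decel: 0.8500²/(2·0.8000) = 0.4516 m
human over T_r+T_s: 1.2000·(0.0800+1.0625) = 1.3710 m
residual clearance needed = 0.2500+0.1000+0.0500 = 0.4000 m
sum ≈ 0.0680+0.4516+1.3710+0.4000 ≈ 2.2906 m = S ✓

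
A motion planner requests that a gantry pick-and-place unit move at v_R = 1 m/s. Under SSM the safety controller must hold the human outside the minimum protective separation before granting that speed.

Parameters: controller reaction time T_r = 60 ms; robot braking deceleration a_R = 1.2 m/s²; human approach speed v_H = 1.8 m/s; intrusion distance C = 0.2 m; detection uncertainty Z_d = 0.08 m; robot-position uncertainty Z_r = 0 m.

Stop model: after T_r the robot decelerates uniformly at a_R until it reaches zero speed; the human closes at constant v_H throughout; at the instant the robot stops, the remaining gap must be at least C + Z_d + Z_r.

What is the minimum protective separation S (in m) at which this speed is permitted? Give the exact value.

S_min = 3547/1500 m = 2.3647 m

braking lasts T_s = 1/(6/5) = 0.8333 s
robot covers v_R·T_r = 1.0000·0.0600 = 0.0600 m before braking
robot covers 1.0000·0.8333 − ½·1.2000·0.8333² = 0.4167 m while stopping
human over T_r+T_s: 1.8000·(0.0600+0.8333) = 1.6080 m
C+Z_d+Z_r = 0.2000+0.0800+0.0000 = 0.2800 m
S_min ≈ 0.0600+0.4167+1.6080+0.2800  ⇒  S_min = 3547/1500 m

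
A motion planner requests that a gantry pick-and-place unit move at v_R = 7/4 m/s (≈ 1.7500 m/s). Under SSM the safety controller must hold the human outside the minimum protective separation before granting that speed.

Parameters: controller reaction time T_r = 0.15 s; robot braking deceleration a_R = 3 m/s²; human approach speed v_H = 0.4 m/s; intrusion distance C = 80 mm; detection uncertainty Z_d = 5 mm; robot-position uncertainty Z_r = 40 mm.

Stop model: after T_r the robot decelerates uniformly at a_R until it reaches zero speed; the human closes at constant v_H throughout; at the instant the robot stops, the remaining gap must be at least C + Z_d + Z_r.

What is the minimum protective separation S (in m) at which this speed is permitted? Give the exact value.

stop time T_s = (7/4)/3 = 0.5833 s
robot in T_r: 1.7500·0.1500 = 0.2625 m
braking distance = 1.7500²/(2·3.0000) = 0.5104 m
human closes 0.4000·0.7333 = 0.2933 m
margins: 0.0800+0.0050+0.0400 = 0.1250 m
S_min ≈ 0.2625+0.5104+0.2933+0.1250  ⇒  S_min = 953/800 m

S_min = 953/800 m = 1.1912 m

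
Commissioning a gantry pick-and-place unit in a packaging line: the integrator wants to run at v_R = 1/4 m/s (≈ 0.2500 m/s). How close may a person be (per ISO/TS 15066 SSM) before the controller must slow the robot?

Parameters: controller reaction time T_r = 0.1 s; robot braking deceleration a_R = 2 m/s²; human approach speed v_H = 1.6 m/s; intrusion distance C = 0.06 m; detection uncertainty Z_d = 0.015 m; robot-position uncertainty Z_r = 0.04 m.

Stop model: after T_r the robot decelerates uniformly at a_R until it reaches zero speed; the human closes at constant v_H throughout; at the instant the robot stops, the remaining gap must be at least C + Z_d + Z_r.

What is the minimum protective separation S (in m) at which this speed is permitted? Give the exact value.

S_min = 33/64 m = 0.5156 m

braking lasts T_s = (1/4)/2 = 0.1250 s
robot covers v_R·T_r = 0.2500·0.1000 = 0.0250 m before braking
robot covers 0.2500·0.1250 − ½·2.0000·0.1250² = 0.0156 m while stopping
human closes 1.6000·0.2250 = 0.3600 m
residual clearance needed = 0.0600+0.0150+0.0400 = 0.1150 m
S_min ≈ 0.0250+0.0156+0.3600+0.1150  ⇒  S_min = 33/64 m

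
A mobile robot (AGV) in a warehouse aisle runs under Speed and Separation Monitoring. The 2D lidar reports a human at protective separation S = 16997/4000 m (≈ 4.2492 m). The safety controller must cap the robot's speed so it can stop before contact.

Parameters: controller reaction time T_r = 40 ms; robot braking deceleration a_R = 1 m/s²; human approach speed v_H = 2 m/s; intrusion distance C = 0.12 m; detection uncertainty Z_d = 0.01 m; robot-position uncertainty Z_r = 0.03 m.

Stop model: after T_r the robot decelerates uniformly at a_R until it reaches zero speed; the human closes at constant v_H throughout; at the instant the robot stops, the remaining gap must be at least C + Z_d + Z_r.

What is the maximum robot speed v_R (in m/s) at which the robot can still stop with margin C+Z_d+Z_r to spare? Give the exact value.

v_R_max = 29/20 m/s = 1.4500 m/s

quadratic (1/2)·v² + (51/25)·v + (-16037/4000) = 0
  disc = (51/25)² − 4·(1/2)·(-16037/4000) = 121801/10000 ; √disc = 349/100
  v_R = (−(51/25) + 349/100) / (2·(1/2)) = 29/20 m/s
check:
T_s = v_R/a_R = (29/20)/1 = 1.4500 s
reaction-phase robot travel = 1.4500·0.0400 = 0.0580 m
robot covers 1.4500·1.4500 − ½·1.0000·1.4500² = 1.0513 m while stopping
human closes 2.0000·1.4900 = 2.9800 m
margins: 0.1200+0.0100+0.0300 = 0.1600 m
sum ≈ 0.0580+1.0513+2.9800+0.1600 ≈ 4.2492 m = S ✓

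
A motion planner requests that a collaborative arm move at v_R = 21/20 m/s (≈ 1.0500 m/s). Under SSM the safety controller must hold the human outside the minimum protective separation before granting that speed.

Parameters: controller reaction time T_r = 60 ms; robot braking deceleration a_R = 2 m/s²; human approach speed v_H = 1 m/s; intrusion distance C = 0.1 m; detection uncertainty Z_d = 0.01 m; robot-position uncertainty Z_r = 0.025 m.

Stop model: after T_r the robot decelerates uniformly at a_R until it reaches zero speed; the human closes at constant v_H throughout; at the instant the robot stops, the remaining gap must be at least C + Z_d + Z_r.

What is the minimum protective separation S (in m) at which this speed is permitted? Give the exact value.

S_min = 8469/8000 m = 1.0586 m

braking lasts T_s = (21/20)/2 = 0.5250 s
robot in T_r: 1.0500·0.0600 = 0.0630 m
braking distance = 1.0500²/(2·2.0000) = 0.2756 m
human closes 1.0000·0.5850 = 0.5850 m
C+Z_d+Z_r = 0.1000+0.0100+0.0250 = 0.1350 m
S_min ≈ 0.0630+0.2756+0.5850+0.1350  ⇒  S_min = 8469/8000 m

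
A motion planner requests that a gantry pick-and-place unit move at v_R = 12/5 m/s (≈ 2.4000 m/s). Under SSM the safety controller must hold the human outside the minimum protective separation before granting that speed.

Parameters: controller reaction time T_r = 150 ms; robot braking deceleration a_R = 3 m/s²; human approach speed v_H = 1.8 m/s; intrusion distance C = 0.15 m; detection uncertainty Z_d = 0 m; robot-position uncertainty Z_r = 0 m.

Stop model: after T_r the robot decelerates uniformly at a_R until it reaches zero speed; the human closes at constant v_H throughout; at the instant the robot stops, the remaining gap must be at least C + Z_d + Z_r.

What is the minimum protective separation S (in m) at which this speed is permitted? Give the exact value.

S_min = 159/50 m = 3.1800 m

braking lasts T_s = (12/5)/3 = 0.8000 s
robot in T_r: 2.4000·0.1500 = 0.3600 m
braking distance = 2.4000²/(2·3.0000) = 0.9600 m
person approaches 1.8000·(0.1500+0.8000) = 1.7100 m
C+Z_d+Z_r = 0.1500+0.0000+0.0000 = 0.1500 m
S_min ≈ 0.3600+0.9600+1.7100+0.1500  ⇒  S_min = 159/50 m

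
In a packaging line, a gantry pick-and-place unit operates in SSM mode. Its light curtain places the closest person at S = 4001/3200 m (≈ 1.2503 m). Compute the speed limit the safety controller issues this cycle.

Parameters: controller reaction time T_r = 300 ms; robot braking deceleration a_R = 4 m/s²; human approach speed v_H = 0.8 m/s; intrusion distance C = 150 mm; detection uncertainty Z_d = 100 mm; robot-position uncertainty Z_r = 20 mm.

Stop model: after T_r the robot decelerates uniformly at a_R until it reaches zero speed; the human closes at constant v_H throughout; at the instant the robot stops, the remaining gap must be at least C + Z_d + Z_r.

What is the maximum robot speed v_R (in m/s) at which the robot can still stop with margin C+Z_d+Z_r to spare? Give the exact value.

v_R_max = 23/20 m/s = 1.1500 m/s

quadratic (1/8)·v² + (1/2)·v + (-2369/3200) = 0
  disc = (1/2)² − 4·(1/8)·(-2369/3200) = 3969/6400 ; √disc = 63/80
  v_R = (−(1/2) + 63/80) / (2·(1/8)) = 23/20 m/s
check:
braking lasts T_s = (23/20)/4 = 0.2875 s
reaction-phase robot travel = 1.1500·0.3000 = 0.3450 m
braking distance = 1.1500²/(2·4.0000) = 0.1653 m
person approaches 0.8000·(0.3000+0.2875) = 0.4700 m
margins: 0.1500+0.1000+0.0200 = 0.2700 m
sum ≈ 0.3450+0.1653+0.4700+0.2700 ≈ 1.2503 m = S ✓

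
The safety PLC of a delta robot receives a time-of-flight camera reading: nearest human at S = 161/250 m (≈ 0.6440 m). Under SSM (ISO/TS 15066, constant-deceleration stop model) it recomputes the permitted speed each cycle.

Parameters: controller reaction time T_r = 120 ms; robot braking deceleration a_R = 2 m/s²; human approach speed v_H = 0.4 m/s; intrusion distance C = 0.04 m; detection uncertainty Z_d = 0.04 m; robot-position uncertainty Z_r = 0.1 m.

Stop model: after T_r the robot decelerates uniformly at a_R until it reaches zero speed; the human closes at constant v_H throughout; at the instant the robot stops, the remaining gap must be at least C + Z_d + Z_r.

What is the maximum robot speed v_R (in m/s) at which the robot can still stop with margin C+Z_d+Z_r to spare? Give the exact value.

collect terms ⇒ (1/4)·v_R² + (8/25)·v_R + (-52/125) = 0
  disc = (8/25)² − 4·(1/4)·(-52/125) = 324/625 ; √disc = 18/25
  v_R = (−(8/25) + 18/25) / (2·(1/4)) = 4/5 m/s
check:
braking lasts T_s = (4/5)/2 = 0.4000 s
reaction-phase robot travel = 0.8000·0.1200 = 0.0960 m
robot under decel: 0.8000²/(2·2.0000) = 0.1600 m
human over T_r+T_s: 0.4000·(0.1200+0.4000) = 0.2080 m
C+Z_d+Z_r = 0.0400+0.0400+0.1000 = 0.1800 m
sum ≈ 0.0960+0.1600+0.2080+0.1800 ≈ 0.6440 m = S ✓

v_R_max = 4/5 m/s = 0.8000 m/s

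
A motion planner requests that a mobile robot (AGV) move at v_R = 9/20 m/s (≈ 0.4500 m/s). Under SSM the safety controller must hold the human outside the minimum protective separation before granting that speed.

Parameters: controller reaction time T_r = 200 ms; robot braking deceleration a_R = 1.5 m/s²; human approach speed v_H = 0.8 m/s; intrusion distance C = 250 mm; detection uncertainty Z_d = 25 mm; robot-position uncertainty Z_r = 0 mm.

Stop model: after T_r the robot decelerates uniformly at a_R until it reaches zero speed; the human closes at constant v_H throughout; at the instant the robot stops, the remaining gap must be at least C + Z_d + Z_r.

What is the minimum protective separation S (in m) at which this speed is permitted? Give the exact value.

stop time T_s = (9/20)/(3/2) = 0.3000 s
reaction-phase robot travel = 0.4500·0.2000 = 0.0900 m
braking distance = 0.4500²/(2·1.5000) = 0.0675 m
human over T_r+T_s: 0.8000·(0.2000+0.3000) = 0.4000 m
C+Z_d+Z_r = 0.2500+0.0250+0.0000 = 0.2750 m
S_min ≈ 0.0900+0.0675+0.4000+0.2750  ⇒  S_min = 333/400 m

S_min = 333/400 m = 0.8325 m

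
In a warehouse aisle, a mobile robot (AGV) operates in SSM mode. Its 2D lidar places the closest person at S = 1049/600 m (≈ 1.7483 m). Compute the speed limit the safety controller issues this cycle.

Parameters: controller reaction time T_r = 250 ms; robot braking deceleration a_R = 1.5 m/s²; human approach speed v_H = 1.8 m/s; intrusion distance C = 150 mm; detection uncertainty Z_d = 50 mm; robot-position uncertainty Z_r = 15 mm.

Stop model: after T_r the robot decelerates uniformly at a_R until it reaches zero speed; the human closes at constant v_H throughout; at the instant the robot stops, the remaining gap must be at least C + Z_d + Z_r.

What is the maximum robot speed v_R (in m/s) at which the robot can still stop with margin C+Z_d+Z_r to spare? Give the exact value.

v_R_max = 13/20 m/s = 0.6500 m/s

quadratic (1/3)·v² + (29/20)·v + (-13/12) = 0
  disc = (29/20)² − 4·(1/3)·(-13/12) = 12769/3600 ; √disc = 113/60
  v_R = (−(29/20) + 113/60) / (2·(1/3)) = 13/20 m/s
check:
braking lasts T_s = (13/20)/(3/2) = 0.4333 s
robot in T_r: 0.6500·0.2500 = 0.1625 m
robot under decel: 0.6500²/(2·1.5000) = 0.1408 m
human over T_r+T_s: 1.8000·(0.2500+0.4333) = 1.2300 m
C+Z_d+Z_r = 0.1500+0.0500+0.0150 = 0.2150 m
sum ≈ 0.1625+0.1408+1.2300+0.2150 ≈ 1.7483 m = S ✓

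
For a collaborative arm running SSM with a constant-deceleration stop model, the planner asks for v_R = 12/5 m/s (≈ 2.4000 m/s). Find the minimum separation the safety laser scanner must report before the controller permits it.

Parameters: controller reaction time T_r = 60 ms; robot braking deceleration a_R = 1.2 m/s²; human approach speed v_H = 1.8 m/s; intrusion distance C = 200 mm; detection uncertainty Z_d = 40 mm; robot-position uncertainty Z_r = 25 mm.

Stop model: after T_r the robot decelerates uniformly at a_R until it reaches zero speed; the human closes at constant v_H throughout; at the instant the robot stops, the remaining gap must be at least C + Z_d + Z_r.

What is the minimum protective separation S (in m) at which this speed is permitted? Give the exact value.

braking lasts T_s = (12/5)/(6/5) = 2.0000 s
reaction-phase robot travel = 2.4000·0.0600 = 0.1440 m
robot covers 2.4000·2.0000 − ½·1.2000·2.0000² = 2.4000 m while stopping
human closes 1.8000·2.0600 = 3.7080 m
residual clearance needed = 0.2000+0.0400+0.0250 = 0.2650 m
S_min ≈ 0.1440+2.4000+3.7080+0.2650  ⇒  S_min = 6517/1000 m

S_min = 6517/1000 m = 6.5170 m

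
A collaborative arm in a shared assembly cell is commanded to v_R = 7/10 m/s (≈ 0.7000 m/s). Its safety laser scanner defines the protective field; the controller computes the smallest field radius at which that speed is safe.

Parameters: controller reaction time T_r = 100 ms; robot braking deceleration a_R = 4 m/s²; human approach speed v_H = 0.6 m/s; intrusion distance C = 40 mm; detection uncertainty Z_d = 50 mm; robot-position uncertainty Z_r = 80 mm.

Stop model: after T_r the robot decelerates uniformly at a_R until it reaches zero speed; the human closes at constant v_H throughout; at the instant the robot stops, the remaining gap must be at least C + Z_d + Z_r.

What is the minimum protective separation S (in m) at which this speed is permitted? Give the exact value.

T_s = v_R/a_R = (7/10)/4 = 0.1750 s
robot in T_r: 0.7000·0.1000 = 0.0700 m
braking distance = 0.7000²/(2·4.0000) = 0.0612 m
human closes 0.6000·0.2750 = 0.1650 m
residual clearance needed = 0.0400+0.0500+0.0800 = 0.1700 m
S_min ≈ 0.0700+0.0612+0.1650+0.1700  ⇒  S_min = 373/800 m

S_min = 373/800 m = 0.4662 m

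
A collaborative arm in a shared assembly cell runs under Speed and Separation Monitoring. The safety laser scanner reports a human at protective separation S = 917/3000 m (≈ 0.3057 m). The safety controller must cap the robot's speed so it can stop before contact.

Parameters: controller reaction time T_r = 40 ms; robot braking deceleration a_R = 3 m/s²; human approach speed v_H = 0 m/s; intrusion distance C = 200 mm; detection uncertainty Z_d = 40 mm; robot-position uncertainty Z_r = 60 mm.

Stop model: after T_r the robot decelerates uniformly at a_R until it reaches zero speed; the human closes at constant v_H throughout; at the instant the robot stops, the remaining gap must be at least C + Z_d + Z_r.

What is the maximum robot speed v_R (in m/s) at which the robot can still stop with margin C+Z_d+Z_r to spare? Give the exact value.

quadratic (1/6)·v² + (1/25)·v + (-17/3000) = 0
  disc = (1/25)² − 4·(1/6)·(-17/3000) = 121/22500 ; √disc = 11/150
  v_R = (−(1/25) + 11/150) / (2·(1/6)) = 1/10 m/s
check:
stop time T_s = (1/10)/3 = 0.0333 s
robot in T_r: 0.1000·0.0400 = 0.0040 m
robot covers 0.1000·0.0333 − ½·3.0000·0.0333² = 0.0017 m while stopping
human closes 0.0000·0.0733 = 0.0000 m
residual clearance needed = 0.2000+0.0400+0.0600 = 0.3000 m
sum ≈ 0.0040+0.0017+0.0000+0.3000 ≈ 0.3057 m = S ✓

v_R_max = 1/10 m/s = 0.1000 m/s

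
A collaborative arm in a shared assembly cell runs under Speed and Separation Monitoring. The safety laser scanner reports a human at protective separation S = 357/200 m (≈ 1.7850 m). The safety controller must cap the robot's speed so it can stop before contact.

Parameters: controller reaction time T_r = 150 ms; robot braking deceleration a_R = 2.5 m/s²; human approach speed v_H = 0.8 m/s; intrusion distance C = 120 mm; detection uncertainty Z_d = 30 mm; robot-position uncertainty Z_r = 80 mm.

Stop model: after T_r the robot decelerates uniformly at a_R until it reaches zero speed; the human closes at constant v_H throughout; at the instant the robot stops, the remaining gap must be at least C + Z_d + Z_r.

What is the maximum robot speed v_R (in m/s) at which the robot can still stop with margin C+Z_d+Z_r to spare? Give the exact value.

collect terms ⇒ (1/5)·v_R² + (47/100)·v_R + (-287/200) = 0
  disc = (47/100)² − 4·(1/5)·(-287/200) = 13689/10000 ; √disc = 117/100
  v_R = (−(47/100) + 117/100) / (2·(1/5)) = 7/4 m/s
check:
T_s = v_R/a_R = (7/4)/(5/2) = 0.7000 s
reaction-phase robot travel = 1.7500·0.1500 = 0.2625 m
robot under decel: 1.7500²/(2·2.5000) = 0.6125 m
person approaches 0.8000·(0.1500+0.7000) = 0.6800 m
C+Z_d+Z_r = 0.1200+0.0300+0.0800 = 0.2300 m
sum ≈ 0.2625+0.6125+0.6800+0.2300 ≈ 1.7850 m = S ✓

v_R_max = 7/4 m/s = 1.7500 m/s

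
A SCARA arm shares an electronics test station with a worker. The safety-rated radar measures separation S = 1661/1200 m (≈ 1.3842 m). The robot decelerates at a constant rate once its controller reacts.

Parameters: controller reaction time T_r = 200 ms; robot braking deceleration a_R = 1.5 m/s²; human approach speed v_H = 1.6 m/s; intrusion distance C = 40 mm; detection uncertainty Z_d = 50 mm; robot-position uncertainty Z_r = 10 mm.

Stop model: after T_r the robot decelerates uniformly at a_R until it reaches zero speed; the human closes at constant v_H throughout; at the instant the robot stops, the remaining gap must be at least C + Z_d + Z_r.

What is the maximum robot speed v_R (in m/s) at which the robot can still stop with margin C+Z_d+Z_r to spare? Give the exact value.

v_R_max = 13/20 m/s = 0.6500 m/s

collect terms ⇒ (1/3)·v_R² + (19/15)·v_R + (-1157/1200) = 0
  disc = (19/15)² − 4·(1/3)·(-1157/1200) = 289/100 ; √disc = 17/10
  v_R = (−(19/15) + 17/10) / (2·(1/3)) = 13/20 m/s
check:
T_s = v_R/a_R = (13/20)/(3/2) = 0.4333 s
robot in T_r: 0.6500·0.2000 = 0.1300 m
robot under decel: 0.6500²/(2·1.5000) = 0.1408 m
human over T_r+T_s: 1.6000·(0.2000+0.4333) = 1.0133 m
C+Z_d+Z_r = 0.0400+0.0500+0.0100 = 0.1000 m
sum ≈ 0.1300+0.1408+1.0133+0.1000 ≈ 1.3842 m = S ✓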